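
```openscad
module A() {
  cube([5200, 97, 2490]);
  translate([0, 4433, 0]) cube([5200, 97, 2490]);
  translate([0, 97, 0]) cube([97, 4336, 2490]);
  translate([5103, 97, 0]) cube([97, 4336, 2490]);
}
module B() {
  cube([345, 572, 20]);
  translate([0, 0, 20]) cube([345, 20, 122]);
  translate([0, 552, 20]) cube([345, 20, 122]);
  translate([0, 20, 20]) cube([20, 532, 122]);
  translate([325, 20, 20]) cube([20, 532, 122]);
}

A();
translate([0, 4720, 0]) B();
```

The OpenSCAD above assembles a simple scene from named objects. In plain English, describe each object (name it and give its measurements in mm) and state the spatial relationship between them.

A is a box-shaped house frame (walls only): outside footprint 5200×4530 mm, wall height 2490 mm, wall thickness 97 mm. The two y-facing walls run the full x-width; the two x-facing walls fit between the inner faces of the y-facing walls.

B is an open-topped rectangular box: outside dimensions 345×572×142 mm, with a uniform wall and base thickness of 20 mm. The base is a full 345×572 slab on the floor; four walls sit on top of the base. The front and back walls (the −y and +y sides) span the full width; the two side walls fit between them.

The open box is on the floor beside the house frame on its +y side.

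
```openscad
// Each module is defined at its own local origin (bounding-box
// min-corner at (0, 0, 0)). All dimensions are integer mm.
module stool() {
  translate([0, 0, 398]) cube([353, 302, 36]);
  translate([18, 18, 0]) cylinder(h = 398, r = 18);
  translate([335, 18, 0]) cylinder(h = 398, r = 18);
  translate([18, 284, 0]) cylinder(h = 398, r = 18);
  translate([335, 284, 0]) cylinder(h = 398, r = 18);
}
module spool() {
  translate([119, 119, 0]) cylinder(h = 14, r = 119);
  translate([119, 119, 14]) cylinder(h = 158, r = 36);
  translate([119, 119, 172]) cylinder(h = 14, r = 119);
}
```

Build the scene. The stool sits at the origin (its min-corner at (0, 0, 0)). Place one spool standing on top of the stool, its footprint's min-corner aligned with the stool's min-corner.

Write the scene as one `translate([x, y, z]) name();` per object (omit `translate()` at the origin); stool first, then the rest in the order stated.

stool();
translate([0, 0, 434]) spool();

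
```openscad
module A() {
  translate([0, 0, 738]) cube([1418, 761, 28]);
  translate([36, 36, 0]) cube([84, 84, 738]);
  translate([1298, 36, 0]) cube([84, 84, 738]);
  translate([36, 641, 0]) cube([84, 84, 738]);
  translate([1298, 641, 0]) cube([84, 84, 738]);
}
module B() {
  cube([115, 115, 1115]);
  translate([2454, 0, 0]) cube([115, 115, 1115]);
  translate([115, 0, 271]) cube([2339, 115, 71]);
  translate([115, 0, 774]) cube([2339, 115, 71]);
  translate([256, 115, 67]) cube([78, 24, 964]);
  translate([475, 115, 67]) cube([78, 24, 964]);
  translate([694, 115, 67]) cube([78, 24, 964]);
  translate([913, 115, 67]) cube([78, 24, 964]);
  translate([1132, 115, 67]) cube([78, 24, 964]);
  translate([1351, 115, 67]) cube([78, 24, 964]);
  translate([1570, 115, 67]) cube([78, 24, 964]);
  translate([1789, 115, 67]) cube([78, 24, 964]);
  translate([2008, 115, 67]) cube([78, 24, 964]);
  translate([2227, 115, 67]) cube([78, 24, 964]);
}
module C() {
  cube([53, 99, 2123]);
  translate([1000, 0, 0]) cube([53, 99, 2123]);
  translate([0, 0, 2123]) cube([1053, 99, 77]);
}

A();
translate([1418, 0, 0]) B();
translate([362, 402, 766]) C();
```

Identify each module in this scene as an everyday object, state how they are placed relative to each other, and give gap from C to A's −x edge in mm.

The door frame's min-x is at 362; the table's min-x is 0; gap = 362 mm.

A is a table. B is a fence section. C is a door frame. The fence section is against the table's +x side, with their −y faces flush. The door frame is on top of the table. The gap from the door frame to the table's −x edge is 362 mm.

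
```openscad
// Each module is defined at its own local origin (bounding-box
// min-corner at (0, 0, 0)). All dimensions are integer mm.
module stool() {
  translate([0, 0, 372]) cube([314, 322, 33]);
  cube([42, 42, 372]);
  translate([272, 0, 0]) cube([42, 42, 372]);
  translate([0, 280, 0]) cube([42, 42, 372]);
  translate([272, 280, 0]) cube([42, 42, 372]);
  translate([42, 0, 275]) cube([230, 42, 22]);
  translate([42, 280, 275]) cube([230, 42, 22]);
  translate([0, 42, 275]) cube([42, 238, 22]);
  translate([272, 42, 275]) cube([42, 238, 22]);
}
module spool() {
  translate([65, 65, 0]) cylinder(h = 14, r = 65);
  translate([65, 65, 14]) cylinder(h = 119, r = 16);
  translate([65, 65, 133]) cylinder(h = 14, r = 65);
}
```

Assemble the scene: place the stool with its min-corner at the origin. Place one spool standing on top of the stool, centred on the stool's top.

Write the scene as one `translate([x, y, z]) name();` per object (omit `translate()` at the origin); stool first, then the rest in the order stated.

stool();
translate([92, 96, 405]) spool();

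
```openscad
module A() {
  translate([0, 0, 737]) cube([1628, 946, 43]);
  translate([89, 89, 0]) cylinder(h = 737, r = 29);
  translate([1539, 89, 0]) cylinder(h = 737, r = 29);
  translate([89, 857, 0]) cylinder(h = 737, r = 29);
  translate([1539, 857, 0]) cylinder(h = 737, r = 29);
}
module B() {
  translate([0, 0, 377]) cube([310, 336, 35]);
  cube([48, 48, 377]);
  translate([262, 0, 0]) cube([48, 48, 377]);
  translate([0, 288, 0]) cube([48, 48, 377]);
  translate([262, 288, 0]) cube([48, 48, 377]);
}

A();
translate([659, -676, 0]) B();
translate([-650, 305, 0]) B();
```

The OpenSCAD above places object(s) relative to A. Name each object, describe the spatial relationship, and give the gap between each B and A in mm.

A is a table. B is a stool. Two stools sit around the table at the −y, −x sides. The gap between each stool and the table is 340 mm.

Each stool's nearest face is 340 mm from the table's bounding box.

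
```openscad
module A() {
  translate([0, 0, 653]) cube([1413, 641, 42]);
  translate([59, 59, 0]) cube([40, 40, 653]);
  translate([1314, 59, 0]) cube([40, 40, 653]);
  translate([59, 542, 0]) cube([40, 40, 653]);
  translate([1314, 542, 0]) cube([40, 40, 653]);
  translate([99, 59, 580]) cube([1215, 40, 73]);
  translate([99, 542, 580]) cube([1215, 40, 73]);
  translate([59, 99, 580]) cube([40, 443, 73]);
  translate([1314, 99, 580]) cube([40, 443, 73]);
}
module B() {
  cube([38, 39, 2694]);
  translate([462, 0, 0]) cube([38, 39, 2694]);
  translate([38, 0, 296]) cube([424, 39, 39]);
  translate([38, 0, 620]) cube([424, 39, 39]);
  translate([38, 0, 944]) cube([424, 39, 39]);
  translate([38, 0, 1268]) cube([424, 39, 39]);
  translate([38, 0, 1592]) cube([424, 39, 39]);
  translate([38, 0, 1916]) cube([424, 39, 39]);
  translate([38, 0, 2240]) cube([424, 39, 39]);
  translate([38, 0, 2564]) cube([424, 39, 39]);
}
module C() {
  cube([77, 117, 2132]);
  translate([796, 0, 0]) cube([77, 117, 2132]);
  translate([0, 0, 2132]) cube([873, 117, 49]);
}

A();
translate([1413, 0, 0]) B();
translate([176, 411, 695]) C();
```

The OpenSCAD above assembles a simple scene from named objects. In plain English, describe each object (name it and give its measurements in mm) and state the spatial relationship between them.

A is a table: top 1413 mm (x) × 641 mm (y), 42 mm thick, upper face at z = 695 mm, on four 40×40 mm square legs, each inset 59 mm from the nearest pair of top edges, running from z = 0 to the bottom of the top. Four apron rails, 40 mm thick and 73 mm tall, run between adjacent legs with their top edges flush with the underside of the top and their outer faces flush with the legs' outer faces.

B is a wooden ladder with two side rails of 38×39 mm section and 2694 mm height, set 500 mm apart overall. Between them run 8 rectangular rungs (39 mm deep, 39 mm thick), front faces flush with the rails' −y face. The bottom of the first rung is 296 mm above the floor and each subsequent rung is 324 mm higher than the one below.

C is a door frame. The clear opening is 719 mm wide and 2132 mm high. Two 77 mm wide jambs, 117 mm deep, stand either side of the opening from the floor to the top of the opening. A 49 mm thick head sits across the top of both jambs, spanning the full outside width of the frame.

The ladder is against the table's +x side, with their −y faces flush. The door frame is on top of the table.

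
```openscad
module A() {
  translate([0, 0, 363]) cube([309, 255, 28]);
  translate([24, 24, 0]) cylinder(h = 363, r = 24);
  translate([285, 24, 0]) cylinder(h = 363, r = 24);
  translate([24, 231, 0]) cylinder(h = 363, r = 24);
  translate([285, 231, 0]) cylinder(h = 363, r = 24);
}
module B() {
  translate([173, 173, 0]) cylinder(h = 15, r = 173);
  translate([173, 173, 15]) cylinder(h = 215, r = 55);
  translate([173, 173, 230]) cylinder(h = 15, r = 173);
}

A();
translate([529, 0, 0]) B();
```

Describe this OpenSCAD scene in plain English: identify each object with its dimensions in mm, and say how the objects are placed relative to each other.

A is a four-legged stool. The seat is 309×255 mm, 28 mm thick, top at z = 391 mm. It stands on four round legs, each 48 mm in diameter, from z = 0 to the seat underside, each leg's axis is inset half a diameter from the nearest pair of seat edges (so the leg's bounding box is flush with the corner).

B is a spool: two coaxial disc flanges of radius 173 mm and thickness 15 mm, joined by a core cylinder of radius 55 mm and height 215 mm. The lower flange rests on z = 0 and the three cylinders share a vertical axis.

The spool is on the floor beside the stool on its +x side.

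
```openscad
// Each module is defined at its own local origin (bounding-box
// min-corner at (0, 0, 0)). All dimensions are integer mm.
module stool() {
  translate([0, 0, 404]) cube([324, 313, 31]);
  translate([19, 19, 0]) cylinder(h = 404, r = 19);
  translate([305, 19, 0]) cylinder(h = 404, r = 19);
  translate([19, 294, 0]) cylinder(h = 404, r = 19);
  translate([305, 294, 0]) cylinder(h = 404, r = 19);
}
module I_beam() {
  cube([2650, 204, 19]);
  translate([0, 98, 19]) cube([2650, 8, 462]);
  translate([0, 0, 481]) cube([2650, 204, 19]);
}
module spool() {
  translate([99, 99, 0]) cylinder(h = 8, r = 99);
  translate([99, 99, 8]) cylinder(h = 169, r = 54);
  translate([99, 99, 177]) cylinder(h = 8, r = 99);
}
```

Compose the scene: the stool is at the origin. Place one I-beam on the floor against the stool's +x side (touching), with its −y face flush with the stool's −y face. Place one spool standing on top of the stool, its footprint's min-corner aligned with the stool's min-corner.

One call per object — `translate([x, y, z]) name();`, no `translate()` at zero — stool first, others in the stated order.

stool();
translate([324, 0, 0]) I_beam();
translate([0, 0, 435]) spool();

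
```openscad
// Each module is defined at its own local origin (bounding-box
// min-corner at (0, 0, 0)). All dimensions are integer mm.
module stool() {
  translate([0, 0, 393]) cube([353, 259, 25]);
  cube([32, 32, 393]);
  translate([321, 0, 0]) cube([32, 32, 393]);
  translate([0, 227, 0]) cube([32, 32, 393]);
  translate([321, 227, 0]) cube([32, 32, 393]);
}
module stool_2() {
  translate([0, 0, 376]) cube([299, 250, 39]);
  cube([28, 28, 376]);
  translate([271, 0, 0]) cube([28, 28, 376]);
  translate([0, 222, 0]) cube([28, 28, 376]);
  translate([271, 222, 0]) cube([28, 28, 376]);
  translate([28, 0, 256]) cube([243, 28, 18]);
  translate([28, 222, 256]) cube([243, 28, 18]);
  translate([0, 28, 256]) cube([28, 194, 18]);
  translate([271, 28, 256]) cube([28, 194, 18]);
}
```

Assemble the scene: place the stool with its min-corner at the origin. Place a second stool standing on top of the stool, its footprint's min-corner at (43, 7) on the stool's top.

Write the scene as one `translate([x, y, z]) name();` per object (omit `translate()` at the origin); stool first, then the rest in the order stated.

stool();
translate([43, 7, 418]) stool_2();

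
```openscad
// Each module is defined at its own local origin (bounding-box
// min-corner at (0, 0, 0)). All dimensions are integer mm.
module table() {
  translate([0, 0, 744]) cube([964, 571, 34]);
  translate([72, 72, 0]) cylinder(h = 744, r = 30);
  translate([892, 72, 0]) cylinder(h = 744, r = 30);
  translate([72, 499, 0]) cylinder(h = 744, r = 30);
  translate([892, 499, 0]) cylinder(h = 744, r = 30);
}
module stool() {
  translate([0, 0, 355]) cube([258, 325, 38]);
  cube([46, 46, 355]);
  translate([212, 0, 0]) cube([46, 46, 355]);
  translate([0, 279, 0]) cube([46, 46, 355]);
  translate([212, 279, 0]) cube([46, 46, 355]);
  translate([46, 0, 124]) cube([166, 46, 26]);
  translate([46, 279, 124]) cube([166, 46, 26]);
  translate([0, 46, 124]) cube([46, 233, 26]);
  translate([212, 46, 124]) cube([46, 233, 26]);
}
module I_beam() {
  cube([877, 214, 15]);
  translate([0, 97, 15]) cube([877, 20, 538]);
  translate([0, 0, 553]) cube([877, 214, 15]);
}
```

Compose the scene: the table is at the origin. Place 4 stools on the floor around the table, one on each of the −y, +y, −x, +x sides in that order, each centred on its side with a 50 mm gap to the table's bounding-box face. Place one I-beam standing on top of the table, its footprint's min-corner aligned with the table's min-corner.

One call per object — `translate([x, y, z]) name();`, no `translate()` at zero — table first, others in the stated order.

table();
translate([353, -375, 0]) stool();
translate([353, 621, 0]) stool();
translate([-308, 123, 0]) stool();
translate([1014, 123, 0]) stool();
translate([0, 0, 778]) I_beam();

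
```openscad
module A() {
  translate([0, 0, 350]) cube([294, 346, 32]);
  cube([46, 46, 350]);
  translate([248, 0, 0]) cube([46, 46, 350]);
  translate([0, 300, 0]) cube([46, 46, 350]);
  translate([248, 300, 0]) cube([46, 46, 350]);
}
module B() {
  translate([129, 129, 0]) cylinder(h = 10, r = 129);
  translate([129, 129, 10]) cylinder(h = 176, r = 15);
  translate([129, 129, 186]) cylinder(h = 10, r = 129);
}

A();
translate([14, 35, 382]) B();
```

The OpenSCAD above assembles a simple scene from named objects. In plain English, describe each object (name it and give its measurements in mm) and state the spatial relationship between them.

A is a four-legged stool. The seat is a 294×346×32 mm slab whose top surface is at z = 382 mm; four square legs, each 46×46 mm in cross-section, run from the floor (z = 0) to the underside of the seat, each flush with a corner of the seat.

B is a spool: two coaxial disc flanges of radius 129 mm and thickness 10 mm, joined by a core cylinder of radius 15 mm and height 176 mm. The lower flange rests on z = 0 and the three cylinders share a vertical axis.

The spool is on top of the stool.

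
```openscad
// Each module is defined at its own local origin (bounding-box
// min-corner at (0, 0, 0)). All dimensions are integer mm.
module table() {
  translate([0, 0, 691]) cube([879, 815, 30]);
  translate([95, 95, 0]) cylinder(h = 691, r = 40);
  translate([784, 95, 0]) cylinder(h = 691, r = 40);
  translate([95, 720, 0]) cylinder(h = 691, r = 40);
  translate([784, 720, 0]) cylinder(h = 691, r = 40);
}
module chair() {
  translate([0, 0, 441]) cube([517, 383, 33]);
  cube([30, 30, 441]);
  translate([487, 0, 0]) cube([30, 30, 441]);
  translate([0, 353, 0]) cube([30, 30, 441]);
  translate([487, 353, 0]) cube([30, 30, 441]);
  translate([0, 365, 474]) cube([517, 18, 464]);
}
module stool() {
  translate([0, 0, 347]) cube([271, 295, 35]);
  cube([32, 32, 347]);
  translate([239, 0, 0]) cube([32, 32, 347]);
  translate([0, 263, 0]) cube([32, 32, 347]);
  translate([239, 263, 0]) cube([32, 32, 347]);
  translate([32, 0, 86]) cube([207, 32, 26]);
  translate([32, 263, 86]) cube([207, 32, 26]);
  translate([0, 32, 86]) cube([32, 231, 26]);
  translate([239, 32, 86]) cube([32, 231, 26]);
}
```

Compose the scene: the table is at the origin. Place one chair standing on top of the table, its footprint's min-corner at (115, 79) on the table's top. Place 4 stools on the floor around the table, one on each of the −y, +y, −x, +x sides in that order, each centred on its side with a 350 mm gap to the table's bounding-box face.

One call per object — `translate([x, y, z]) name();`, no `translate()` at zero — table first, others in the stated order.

table();
translate([115, 79, 721]) chair();
translate([304, -645, 0]) stool();
translate([304, 1165, 0]) stool();
translate([-621, 260, 0]) stool();
translate([1229, 260, 0]) stool();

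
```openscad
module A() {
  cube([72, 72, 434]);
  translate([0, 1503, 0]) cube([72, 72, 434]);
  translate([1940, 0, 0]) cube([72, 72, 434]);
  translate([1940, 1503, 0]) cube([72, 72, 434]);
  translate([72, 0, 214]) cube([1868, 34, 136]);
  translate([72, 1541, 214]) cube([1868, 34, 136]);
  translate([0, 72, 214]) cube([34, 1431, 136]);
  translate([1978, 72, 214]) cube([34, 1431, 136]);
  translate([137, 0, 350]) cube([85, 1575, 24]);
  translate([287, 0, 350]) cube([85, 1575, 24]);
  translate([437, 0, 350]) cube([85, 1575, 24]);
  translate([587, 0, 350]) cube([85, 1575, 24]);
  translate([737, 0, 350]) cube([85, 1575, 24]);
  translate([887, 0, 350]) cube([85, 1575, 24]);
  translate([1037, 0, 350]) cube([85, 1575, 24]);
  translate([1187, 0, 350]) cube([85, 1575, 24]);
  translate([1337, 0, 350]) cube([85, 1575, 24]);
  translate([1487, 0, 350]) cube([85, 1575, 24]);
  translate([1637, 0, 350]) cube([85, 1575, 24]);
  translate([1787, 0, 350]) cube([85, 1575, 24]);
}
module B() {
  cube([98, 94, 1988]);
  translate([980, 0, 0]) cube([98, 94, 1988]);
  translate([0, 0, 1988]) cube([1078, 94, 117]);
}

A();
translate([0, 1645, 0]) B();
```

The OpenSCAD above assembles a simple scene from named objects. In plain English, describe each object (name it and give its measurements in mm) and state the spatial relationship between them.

A is a bed frame 2012 mm long (x) by 1575 mm wide (y). Four 72×72 mm corner posts, 434 mm tall, at the corners of the footprint. Four rails of 34 mm thickness and 136 mm height run between adjacent posts with their undersides at z = 214 mm, their outer faces flush with the outside of the frame (the two x-running rails run between the posts' inner faces; the two y-running rails run between the posts' inner faces). 12 slats, each 85 mm wide (x) and 24 mm thick, lie across the top of the two x-running rails, running the full 1575 mm width of the frame in y; the slats are evenly spaced along x between the inner faces of the end posts with equal gaps (rounded down to the nearest mm) at the −x end and between each pair — any rounding remainder accumulates at the +x end.

B is a rectangular door frame: two vertical jambs of 98×94 mm section, 1988 mm tall, with a clear opening 882 mm wide between their inner faces. A header 117 mm tall and 94 mm deep lies on top of the jambs and spans the full outside width.

The door frame is on the floor beside the bed frame on its +y side.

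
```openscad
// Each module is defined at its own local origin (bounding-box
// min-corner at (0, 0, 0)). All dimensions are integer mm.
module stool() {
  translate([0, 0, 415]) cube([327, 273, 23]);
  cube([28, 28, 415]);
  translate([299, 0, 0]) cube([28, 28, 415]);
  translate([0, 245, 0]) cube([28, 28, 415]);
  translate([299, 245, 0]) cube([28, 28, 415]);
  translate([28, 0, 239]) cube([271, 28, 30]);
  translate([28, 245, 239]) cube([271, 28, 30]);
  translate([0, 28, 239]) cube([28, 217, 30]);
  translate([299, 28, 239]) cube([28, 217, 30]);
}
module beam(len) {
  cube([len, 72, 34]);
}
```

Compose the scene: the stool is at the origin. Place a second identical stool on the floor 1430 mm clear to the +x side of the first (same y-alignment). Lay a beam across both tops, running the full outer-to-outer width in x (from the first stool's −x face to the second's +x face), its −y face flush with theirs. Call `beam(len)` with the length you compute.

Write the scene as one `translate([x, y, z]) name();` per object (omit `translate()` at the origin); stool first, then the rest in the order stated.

stool();
translate([1757, 0, 0]) stool();
translate([0, 0, 438]) beam(2084);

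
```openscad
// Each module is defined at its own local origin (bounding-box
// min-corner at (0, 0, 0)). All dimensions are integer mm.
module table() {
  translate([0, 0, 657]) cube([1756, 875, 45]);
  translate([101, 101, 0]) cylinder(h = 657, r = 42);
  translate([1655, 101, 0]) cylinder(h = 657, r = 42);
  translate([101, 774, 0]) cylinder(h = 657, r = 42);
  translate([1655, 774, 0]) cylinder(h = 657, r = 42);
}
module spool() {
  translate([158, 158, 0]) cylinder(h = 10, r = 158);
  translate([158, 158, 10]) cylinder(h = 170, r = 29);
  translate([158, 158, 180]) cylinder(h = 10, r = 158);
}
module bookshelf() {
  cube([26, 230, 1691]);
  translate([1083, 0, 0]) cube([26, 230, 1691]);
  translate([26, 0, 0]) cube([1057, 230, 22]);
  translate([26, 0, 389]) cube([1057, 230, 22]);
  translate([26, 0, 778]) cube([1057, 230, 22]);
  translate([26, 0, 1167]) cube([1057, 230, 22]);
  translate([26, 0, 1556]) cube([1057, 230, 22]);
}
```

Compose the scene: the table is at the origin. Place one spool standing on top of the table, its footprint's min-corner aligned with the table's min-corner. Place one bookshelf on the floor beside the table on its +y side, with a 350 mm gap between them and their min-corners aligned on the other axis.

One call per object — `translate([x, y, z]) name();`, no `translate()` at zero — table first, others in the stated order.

table();
translate([0, 0, 702]) spool();
translate([0, 1225, 0]) bookshelf();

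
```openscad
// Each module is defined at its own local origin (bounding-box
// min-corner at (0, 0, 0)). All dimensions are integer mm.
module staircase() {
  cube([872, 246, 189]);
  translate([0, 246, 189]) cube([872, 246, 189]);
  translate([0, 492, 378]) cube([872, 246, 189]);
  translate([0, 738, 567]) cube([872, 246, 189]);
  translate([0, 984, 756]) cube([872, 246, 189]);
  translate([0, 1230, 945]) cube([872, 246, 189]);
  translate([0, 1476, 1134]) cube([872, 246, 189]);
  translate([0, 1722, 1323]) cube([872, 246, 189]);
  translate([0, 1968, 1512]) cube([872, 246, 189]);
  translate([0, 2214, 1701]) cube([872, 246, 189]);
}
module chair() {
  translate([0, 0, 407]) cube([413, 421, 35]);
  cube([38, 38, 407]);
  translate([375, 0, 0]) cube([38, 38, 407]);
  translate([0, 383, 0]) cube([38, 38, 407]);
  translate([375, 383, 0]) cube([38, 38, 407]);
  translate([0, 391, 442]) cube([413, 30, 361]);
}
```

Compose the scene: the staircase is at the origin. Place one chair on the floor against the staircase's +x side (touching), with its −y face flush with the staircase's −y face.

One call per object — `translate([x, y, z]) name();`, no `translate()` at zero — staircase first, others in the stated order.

staircase();
translate([872, 0, 0]) chair();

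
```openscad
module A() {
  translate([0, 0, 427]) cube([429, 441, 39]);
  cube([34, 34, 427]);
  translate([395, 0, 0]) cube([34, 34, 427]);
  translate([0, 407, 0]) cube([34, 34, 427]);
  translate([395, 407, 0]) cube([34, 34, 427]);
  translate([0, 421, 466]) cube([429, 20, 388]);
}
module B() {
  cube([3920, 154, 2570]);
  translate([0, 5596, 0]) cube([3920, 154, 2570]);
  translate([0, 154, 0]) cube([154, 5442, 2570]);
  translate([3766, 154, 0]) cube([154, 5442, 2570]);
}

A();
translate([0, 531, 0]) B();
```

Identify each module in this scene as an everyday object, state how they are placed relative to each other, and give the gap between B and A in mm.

A is a chair. B is a house frame. The house frame is on the floor beside the chair on its +y side. The gap between the house frame and the chair is 90 mm.

The house frame's nearest face is 90 mm from the chair's +y face.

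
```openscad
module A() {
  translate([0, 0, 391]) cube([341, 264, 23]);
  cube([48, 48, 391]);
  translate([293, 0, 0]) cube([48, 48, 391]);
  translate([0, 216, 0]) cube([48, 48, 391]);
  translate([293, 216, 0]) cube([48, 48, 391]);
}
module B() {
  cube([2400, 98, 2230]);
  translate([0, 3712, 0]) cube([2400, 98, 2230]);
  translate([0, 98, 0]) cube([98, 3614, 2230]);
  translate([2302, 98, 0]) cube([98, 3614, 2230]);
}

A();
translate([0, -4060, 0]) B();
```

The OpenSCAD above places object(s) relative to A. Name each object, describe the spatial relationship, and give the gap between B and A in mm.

A is a stool. B is a house frame. The house frame is on the floor beside the stool on its −y side. The gap between the house frame and the stool is 250 mm.

The house frame's nearest face is 250 mm from the stool's −y face.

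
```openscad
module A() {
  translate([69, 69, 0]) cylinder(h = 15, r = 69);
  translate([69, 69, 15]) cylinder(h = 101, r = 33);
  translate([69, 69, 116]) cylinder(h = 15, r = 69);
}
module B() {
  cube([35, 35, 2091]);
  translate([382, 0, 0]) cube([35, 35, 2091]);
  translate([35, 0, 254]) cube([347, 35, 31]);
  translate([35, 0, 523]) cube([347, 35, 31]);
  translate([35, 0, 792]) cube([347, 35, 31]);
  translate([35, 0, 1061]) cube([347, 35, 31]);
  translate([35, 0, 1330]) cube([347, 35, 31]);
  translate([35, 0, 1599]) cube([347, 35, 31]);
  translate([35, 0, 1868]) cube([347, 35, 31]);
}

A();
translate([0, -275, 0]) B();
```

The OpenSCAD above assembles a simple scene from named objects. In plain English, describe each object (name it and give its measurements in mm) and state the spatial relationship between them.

A is a spool: two coaxial disc flanges of radius 69 mm and thickness 15 mm, joined by a core cylinder of radius 33 mm and height 101 mm. The lower flange rests on z = 0 and the three cylinders share a vertical axis.

B is a wooden ladder with two side rails of 35×35 mm section and 2091 mm height, set 417 mm apart overall. Between them run 7 rectangular rungs (35 mm deep, 31 mm thick), front faces flush with the rails' −y face. The bottom of the first rung is 254 mm above the floor and each subsequent rung is 269 mm higher than the one below.

The ladder is on the floor beside the spool on its −y side.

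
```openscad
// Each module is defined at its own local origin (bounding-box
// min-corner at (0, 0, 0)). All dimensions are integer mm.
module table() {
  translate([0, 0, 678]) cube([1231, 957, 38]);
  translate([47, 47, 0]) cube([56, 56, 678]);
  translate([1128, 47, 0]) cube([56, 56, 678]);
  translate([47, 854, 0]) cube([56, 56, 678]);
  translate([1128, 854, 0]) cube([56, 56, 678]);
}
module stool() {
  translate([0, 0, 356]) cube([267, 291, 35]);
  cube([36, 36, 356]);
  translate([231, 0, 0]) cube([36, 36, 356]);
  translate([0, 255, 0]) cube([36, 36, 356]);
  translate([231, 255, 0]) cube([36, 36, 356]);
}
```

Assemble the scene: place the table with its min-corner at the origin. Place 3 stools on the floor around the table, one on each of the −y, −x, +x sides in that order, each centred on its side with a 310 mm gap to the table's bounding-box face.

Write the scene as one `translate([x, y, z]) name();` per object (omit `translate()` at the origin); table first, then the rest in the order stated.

table();
translate([482, -601, 0]) stool();
translate([-577, 333, 0]) stool();
translate([1541, 333, 0]) stool();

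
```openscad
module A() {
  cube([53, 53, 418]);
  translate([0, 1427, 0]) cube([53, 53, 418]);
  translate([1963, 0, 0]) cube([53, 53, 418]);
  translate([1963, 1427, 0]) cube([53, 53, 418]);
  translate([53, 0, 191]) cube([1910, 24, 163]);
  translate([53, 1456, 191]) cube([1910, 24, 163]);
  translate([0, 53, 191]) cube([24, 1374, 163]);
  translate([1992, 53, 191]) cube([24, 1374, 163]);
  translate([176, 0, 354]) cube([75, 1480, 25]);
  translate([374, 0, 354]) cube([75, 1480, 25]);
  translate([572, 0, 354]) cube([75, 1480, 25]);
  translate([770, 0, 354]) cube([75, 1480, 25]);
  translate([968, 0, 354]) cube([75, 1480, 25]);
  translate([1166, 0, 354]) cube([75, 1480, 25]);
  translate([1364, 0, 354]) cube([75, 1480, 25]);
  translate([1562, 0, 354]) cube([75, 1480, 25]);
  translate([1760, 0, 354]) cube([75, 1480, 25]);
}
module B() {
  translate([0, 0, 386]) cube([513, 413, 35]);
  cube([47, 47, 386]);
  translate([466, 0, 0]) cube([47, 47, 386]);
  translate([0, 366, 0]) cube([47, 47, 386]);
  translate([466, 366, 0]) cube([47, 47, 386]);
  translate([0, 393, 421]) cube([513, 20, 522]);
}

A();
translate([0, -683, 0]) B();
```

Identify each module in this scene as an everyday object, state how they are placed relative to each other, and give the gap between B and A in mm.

A is a bed frame. B is a chair. The chair is on the floor beside the bed frame on its −y side. The gap between the chair and the bed frame is 270 mm.

The chair's nearest face is 270 mm from the bed frame's −y face.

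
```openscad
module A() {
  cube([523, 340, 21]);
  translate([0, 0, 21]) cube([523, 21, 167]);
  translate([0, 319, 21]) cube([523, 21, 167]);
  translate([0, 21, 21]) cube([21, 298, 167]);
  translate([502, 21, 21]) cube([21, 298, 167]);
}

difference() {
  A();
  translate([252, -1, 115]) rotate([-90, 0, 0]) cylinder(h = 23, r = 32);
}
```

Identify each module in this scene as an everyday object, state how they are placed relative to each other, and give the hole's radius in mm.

A is an open box. The open box has a circular hole through its front wall. The hole's radius is 32 mm.

The subtracted cylinder has r = 32 mm.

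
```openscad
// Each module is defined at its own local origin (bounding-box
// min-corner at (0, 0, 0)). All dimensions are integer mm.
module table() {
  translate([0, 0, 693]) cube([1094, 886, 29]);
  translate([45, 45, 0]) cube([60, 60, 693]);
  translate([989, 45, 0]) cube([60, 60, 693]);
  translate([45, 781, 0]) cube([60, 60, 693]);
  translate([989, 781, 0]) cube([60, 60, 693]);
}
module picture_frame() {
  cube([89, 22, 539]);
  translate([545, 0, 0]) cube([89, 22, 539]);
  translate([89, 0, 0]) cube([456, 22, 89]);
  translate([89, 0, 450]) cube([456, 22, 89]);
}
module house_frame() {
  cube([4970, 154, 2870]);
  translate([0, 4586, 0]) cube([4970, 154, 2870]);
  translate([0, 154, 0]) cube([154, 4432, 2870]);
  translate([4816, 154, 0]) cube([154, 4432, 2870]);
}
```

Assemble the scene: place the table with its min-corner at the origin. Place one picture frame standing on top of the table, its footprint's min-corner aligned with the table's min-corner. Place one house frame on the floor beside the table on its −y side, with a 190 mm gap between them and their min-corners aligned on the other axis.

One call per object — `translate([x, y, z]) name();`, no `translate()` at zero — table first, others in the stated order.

table();
translate([0, 0, 722]) picture_frame();
translate([0, -4930, 0]) house_frame();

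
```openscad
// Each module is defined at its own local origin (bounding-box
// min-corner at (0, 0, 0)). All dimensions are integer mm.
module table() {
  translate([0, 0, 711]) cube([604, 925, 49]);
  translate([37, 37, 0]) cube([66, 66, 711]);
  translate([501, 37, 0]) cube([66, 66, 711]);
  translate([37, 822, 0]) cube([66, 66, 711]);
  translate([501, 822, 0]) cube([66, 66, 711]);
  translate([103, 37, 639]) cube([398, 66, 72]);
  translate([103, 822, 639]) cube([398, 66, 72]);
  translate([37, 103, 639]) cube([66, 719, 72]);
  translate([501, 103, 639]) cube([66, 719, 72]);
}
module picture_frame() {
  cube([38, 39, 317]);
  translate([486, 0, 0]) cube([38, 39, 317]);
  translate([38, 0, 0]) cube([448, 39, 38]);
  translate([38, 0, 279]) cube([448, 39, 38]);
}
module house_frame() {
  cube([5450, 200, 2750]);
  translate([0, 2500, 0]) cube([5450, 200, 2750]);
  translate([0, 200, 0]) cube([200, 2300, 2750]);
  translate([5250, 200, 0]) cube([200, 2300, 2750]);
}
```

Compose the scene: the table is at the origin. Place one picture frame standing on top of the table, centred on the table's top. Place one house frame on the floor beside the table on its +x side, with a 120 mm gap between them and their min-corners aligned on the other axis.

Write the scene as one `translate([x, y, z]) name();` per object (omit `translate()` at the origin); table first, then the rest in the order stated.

table();
translate([40, 443, 760]) picture_frame();
translate([724, 0, 0]) house_frame();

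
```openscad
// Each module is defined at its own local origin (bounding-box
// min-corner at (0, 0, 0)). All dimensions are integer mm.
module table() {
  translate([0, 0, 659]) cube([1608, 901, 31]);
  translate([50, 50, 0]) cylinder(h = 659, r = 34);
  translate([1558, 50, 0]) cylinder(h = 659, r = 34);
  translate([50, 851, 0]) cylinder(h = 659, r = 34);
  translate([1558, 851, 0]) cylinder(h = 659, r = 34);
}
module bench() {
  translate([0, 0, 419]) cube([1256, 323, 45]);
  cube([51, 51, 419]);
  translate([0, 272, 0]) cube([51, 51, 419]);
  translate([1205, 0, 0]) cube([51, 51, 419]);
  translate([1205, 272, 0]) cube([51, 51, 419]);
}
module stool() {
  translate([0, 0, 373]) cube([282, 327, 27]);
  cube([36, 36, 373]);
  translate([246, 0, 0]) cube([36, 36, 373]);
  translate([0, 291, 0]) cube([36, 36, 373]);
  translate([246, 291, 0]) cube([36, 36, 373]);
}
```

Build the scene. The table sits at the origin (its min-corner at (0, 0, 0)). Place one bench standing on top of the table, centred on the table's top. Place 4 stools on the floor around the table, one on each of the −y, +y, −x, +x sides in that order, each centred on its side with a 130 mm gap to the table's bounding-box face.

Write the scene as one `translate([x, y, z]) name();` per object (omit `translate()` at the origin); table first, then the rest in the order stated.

table();
translate([176, 289, 690]) bench();
translate([663, -457, 0]) stool();
translate([663, 1031, 0]) stool();
translate([-412, 287, 0]) stool();
translate([1738, 287, 0]) stool();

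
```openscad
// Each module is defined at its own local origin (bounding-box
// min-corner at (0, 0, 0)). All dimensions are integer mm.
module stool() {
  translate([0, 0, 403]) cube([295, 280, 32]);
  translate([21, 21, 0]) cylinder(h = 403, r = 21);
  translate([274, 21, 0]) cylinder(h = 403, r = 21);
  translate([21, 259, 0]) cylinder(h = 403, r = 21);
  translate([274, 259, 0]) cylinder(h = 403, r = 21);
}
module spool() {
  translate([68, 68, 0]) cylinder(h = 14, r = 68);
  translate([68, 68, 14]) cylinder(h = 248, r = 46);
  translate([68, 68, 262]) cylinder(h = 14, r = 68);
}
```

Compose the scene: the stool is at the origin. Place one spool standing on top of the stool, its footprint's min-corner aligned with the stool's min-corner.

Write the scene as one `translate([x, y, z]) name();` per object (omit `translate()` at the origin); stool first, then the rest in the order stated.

stool();
translate([0, 0, 435]) spool();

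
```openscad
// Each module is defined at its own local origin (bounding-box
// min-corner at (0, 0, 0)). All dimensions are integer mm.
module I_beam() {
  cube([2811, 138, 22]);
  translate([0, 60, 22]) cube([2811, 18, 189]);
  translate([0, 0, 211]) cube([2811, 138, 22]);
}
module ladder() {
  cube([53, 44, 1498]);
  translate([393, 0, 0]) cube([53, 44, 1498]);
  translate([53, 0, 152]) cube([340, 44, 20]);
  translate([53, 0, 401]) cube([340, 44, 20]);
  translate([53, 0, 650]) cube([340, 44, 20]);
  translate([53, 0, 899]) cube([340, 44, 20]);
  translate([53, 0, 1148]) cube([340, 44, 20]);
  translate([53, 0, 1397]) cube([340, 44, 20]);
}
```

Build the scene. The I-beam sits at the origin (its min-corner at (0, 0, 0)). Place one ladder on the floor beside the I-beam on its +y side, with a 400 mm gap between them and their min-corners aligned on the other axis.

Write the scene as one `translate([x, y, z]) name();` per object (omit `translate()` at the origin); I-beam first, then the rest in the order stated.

I_beam();
translate([0, 538, 0]) ladder();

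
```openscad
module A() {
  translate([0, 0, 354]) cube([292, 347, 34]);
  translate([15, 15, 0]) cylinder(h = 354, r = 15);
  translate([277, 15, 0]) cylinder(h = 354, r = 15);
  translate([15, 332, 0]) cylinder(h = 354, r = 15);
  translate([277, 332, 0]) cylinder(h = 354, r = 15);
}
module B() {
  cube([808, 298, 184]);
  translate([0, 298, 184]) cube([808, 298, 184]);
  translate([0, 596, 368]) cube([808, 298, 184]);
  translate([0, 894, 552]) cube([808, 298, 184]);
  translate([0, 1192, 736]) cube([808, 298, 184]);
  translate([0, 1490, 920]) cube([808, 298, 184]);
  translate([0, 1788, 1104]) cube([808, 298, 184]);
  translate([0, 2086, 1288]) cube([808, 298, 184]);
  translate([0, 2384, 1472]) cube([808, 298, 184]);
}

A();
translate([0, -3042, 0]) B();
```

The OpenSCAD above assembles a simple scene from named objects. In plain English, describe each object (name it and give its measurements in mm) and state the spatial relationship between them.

A is a simple wooden stool: a rectangular seat 292 mm (x) by 347 mm (y), 34 mm thick, top face at z = 388 mm, on four round legs, each 30 mm in diameter. The legs rest on z = 0, each leg's axis is inset half a diameter from the nearest pair of seat edges (so the leg's bounding box is flush with the corner).

B is a run of 9 identical solid stair steps. Each tread is 808×298 mm and each step block is 184 mm high. Step 1 rests on the floor; step k is offset from step 1 by (k−1)×298 mm in y and (k−1)×184 mm in z.

The staircase is on the floor beside the stool on its −y side.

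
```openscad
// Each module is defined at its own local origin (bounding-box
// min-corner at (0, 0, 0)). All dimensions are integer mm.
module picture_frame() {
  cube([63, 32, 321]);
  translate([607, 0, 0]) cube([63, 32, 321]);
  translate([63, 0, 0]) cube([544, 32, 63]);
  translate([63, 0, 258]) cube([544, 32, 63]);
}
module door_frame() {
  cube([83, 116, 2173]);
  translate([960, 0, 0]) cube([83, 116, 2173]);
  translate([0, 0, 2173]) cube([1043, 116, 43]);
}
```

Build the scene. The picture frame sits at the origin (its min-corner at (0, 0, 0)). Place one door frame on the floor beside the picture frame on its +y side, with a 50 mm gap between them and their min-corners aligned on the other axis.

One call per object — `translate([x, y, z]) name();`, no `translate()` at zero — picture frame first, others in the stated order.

picture_frame();
translate([0, 82, 0]) door_frame();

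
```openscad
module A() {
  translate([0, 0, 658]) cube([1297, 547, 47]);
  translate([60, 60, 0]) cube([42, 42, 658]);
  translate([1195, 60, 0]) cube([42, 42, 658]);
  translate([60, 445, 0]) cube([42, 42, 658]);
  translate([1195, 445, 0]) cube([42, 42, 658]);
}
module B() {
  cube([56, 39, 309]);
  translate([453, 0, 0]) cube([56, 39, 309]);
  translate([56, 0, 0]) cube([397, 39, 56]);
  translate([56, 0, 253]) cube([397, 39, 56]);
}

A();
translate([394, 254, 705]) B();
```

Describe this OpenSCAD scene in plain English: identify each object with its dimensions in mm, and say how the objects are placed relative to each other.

A is a table: top 1297 mm (x) × 547 mm (y), 47 mm thick, upper face at z = 705 mm, on four 42×42 mm square legs, each inset 60 mm from the nearest pair of top edges, running from z = 0 to the bottom of the top.

B is a picture frame with a 397×197 mm rectangular opening (x by z) and a uniform 56 mm border on every side. Frame depth is 39 mm along y. It is built from two vertical stiles running the full outside height and two horizontal rails spanning the gap between the stiles.

The picture frame is on top of the table, centred.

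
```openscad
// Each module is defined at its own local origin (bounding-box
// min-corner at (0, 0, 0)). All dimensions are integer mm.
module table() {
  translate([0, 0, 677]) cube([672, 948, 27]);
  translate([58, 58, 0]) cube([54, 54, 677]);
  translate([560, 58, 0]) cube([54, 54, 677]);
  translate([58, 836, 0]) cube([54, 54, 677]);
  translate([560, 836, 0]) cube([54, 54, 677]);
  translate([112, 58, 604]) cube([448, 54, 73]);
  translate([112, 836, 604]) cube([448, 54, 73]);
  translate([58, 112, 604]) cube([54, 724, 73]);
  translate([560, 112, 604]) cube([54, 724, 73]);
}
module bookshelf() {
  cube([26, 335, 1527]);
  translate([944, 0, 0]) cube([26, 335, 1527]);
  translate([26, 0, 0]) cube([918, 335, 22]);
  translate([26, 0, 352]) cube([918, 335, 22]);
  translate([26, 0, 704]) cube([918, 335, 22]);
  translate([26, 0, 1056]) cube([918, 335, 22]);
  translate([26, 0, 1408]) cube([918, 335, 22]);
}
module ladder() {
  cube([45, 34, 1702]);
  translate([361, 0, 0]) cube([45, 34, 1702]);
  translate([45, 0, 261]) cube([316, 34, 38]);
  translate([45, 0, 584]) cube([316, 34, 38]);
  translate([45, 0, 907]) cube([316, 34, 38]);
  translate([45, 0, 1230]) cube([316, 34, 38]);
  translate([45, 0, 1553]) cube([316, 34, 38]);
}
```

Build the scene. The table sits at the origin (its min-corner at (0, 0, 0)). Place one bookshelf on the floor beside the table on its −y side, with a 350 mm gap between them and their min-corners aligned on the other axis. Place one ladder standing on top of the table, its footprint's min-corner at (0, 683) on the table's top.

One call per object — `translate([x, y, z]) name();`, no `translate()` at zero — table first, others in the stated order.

table();
translate([0, -685, 0]) bookshelf();
translate([0, 683, 704]) ladder();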